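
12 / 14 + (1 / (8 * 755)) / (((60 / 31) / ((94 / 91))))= 14135057 / 16489200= 0.86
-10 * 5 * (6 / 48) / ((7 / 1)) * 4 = -25 / 7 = -3.57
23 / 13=1.77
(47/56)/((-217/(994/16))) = -3337/13888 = -0.24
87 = 87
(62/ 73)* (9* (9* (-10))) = -50220/ 73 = -687.95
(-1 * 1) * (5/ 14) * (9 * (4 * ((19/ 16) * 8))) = -855/ 7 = -122.14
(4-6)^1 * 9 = -18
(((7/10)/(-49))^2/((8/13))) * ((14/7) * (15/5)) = 39/19600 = 0.00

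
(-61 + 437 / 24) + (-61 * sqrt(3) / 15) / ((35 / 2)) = -1027 / 24-122 * sqrt(3) / 525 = -43.19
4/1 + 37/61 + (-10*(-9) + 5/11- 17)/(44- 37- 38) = 46533/20801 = 2.24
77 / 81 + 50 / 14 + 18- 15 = 4265 / 567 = 7.52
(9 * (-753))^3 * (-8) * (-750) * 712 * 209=-277900921616315184000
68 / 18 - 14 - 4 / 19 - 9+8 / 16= -6475 / 342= -18.93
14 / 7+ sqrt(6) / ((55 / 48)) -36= -34+ 48*sqrt(6) / 55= -31.86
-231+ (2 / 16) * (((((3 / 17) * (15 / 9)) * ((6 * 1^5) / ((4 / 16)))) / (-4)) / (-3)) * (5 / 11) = -172763 / 748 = -230.97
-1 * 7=-7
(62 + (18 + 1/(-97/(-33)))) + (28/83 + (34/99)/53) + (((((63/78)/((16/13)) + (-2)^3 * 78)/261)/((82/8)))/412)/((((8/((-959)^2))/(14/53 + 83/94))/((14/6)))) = -11619919289218188493/124493818833179136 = -93.34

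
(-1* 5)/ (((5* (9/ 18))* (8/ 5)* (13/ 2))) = -5/ 26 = -0.19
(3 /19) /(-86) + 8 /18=6509 /14706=0.44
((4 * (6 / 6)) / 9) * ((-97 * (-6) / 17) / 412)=0.04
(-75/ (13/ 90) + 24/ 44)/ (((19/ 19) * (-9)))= 24724/ 429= 57.63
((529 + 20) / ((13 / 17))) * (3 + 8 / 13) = 438651 / 169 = 2595.57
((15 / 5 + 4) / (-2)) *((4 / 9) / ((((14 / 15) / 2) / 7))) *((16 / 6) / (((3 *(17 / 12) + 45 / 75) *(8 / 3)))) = -1400 / 291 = -4.81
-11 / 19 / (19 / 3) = -33 / 361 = -0.09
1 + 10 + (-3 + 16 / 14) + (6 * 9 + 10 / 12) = 2687 / 42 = 63.98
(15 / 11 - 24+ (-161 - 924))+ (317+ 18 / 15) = -43419 / 55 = -789.44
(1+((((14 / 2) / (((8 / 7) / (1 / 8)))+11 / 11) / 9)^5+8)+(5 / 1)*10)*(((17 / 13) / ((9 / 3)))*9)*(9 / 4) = 63593904322252609 / 122110215192576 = 520.79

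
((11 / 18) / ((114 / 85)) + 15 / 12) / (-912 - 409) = -875 / 677673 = -0.00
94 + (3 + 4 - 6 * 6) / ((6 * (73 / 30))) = 6717 / 73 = 92.01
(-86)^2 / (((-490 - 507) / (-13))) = 96148 / 997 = 96.44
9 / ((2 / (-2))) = -9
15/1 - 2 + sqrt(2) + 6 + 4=sqrt(2) + 23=24.41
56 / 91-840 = -10912 / 13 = -839.38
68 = 68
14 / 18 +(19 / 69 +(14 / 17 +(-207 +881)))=2378410 / 3519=675.88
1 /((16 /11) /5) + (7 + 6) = 16.44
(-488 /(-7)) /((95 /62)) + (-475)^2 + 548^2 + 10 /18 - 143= 3147104839 /5985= 525832.05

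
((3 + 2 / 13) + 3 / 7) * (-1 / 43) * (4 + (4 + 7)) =-4890 / 3913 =-1.25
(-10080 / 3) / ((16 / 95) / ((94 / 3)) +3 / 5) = -5000800 / 901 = -5550.28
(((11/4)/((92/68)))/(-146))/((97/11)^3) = -248897/12259023736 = -0.00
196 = 196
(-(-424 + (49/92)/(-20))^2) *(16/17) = -608726083681/3597200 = -169222.20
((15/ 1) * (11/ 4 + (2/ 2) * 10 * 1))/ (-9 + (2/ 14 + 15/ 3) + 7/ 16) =-21420/ 383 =-55.93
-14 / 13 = -1.08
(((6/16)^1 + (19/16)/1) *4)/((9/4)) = 25/9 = 2.78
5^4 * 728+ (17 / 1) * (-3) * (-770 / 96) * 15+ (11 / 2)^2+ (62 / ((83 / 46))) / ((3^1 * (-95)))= 174542133013 / 378480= 461166.07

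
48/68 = 12/17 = 0.71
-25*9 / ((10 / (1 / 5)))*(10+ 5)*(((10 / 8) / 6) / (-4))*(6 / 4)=675 / 128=5.27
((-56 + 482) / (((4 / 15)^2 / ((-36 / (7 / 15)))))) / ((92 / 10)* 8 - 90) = 32349375 / 1148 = 28178.90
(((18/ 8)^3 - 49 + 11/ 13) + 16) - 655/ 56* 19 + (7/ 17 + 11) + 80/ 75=-342345307/ 1485120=-230.52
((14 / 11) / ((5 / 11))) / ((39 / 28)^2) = 10976 / 7605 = 1.44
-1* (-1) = 1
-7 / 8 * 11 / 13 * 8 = -77 / 13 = -5.92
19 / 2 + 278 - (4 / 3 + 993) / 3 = -43.94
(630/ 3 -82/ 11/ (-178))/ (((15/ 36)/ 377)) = 930274644/ 4895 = 190045.89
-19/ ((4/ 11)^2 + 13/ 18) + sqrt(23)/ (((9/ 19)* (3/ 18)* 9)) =-41382/ 1861 + 38* sqrt(23)/ 27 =-15.49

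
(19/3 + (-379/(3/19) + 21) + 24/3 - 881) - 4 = -3250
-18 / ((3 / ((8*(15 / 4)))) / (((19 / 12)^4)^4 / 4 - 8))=-1412625586414900011845 / 20542695432781824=-68765.35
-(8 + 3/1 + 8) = -19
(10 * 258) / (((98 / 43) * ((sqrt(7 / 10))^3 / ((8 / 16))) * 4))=138675 * sqrt(70) / 4802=241.62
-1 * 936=-936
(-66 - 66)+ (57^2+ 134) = 3251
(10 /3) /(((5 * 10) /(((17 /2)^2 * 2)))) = 289 /30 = 9.63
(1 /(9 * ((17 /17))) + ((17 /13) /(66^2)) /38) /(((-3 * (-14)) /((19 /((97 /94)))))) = 1605473 /32957496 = 0.05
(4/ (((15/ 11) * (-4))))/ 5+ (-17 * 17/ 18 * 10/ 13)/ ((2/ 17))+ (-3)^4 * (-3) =-2036533/ 5850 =-348.13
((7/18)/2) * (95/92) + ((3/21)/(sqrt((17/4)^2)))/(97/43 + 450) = 1539508009/7664607216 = 0.20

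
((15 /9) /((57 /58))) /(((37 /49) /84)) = 397880 /2109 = 188.66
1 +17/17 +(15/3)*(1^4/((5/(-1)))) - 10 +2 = -7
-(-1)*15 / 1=15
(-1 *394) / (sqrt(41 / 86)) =-394 *sqrt(3526) / 41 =-570.63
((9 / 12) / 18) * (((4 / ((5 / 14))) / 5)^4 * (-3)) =-1229312 / 390625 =-3.15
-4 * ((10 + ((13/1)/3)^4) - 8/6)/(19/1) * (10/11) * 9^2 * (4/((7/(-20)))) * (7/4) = 23410400/209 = 112011.48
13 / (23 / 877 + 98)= 877 / 6613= 0.13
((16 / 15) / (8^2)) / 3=1 / 180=0.01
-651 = -651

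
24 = 24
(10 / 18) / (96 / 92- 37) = -0.02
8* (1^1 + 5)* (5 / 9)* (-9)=-240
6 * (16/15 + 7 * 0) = 32/5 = 6.40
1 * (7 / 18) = 7 / 18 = 0.39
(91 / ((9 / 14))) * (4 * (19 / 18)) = 48412 / 81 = 597.68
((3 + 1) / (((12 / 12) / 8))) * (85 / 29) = 2720 / 29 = 93.79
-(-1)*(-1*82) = -82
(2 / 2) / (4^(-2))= 16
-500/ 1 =-500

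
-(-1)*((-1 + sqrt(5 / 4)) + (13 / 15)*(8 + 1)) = 7.92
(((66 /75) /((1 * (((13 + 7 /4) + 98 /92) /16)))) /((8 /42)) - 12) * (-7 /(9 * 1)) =621796 /109125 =5.70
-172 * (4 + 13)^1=-2924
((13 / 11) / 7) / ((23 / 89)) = 1157 / 1771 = 0.65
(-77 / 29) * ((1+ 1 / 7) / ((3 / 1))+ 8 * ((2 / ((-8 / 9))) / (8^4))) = -178145 / 178176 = -1.00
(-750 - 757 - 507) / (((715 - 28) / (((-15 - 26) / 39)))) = 82574 / 26793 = 3.08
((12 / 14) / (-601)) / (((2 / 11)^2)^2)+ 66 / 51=-6259 / 572152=-0.01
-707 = -707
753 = 753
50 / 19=2.63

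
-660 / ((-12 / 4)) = 220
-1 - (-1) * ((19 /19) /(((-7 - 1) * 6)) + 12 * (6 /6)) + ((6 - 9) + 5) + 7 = 959 /48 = 19.98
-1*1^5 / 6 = -1 / 6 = -0.17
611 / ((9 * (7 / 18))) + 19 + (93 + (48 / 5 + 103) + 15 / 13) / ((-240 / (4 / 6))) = 31612927 / 163800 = 193.00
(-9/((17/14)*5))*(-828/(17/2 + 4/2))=9936/85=116.89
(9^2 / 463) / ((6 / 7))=189 / 926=0.20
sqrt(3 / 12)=1 / 2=0.50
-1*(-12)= 12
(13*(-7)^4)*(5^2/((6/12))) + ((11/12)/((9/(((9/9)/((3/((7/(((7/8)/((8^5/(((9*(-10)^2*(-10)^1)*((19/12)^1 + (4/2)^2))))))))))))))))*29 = 3176107378258/2035125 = 1560644.86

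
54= 54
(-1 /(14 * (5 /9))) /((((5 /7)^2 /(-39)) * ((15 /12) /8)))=39312 /625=62.90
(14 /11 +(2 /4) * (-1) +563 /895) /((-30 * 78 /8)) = -27601 /5759325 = -0.00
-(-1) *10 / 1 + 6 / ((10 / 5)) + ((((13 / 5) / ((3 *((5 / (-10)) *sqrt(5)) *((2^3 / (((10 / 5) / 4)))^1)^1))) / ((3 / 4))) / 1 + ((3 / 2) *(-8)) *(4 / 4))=1-13 *sqrt(5) / 450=0.94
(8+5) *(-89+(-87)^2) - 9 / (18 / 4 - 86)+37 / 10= 97243.81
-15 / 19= -0.79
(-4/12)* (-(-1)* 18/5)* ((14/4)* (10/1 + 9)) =-79.80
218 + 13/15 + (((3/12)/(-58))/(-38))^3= 2249498082234383/10277938237440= 218.87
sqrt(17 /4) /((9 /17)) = 17 * sqrt(17) /18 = 3.89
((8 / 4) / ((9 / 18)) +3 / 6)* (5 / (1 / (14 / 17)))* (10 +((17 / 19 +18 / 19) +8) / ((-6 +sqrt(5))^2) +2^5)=41580* sqrt(5) / 18259 +243981675 / 310403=791.11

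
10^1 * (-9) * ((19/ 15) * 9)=-1026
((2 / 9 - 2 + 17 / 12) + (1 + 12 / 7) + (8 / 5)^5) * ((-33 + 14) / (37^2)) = -0.18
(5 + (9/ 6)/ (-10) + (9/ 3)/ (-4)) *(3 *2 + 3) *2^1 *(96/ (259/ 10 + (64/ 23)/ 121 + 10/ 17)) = 3351889728/ 12542729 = 267.24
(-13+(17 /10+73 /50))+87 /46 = -9141 /1150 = -7.95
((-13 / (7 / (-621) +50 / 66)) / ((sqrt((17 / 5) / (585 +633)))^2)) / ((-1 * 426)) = 90135045 / 6153286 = 14.65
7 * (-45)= -315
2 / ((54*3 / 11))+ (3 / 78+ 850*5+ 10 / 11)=98480597 / 23166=4251.08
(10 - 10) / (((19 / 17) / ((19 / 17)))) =0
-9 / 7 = -1.29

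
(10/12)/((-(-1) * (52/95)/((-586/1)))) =-139175/156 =-892.15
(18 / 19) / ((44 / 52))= 234 / 209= 1.12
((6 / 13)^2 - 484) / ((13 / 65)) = -408800 / 169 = -2418.93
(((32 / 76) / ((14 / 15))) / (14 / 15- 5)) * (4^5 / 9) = -12.62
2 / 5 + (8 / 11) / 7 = 194 / 385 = 0.50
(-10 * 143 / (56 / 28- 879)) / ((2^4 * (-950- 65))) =-0.00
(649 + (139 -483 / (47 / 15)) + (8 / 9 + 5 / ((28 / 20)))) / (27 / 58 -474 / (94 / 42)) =-109622320 / 36291969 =-3.02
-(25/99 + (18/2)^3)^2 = -5212262416/9801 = -531809.25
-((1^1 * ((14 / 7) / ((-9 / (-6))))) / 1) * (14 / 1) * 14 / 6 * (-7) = 2744 / 9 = 304.89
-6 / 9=-2 / 3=-0.67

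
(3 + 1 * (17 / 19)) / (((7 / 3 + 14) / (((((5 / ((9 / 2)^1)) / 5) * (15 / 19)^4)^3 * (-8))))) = -2528718750000000 / 2060596189650595891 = -0.00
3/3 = 1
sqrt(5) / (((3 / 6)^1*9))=2*sqrt(5) / 9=0.50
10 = 10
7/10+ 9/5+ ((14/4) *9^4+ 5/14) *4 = 1286011/14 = 91857.93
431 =431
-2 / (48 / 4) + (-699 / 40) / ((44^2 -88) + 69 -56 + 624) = -51797 / 298200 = -0.17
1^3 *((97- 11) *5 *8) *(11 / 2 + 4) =32680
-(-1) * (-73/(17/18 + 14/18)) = -1314/31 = -42.39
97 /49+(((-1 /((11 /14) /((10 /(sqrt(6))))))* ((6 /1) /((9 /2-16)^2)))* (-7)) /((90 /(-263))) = 97 /49-103096* sqrt(6) /52371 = -2.84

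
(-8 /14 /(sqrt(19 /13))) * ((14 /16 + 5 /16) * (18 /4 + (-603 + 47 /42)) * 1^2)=12545 * sqrt(247) /588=335.31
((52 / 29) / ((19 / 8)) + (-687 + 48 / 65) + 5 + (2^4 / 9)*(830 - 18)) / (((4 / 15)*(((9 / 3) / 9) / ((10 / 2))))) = 614893505 / 14326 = 42921.51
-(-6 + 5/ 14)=5.64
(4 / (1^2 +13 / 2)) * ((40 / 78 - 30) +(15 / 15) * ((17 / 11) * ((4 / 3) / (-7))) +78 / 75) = -17262176 / 1126125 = -15.33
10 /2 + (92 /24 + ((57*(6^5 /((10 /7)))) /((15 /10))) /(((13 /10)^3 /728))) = 69498786557 /1014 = 68539237.24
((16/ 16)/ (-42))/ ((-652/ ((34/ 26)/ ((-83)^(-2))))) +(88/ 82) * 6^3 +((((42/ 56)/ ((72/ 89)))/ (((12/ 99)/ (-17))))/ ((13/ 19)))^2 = 14123550511980551/ 388595171328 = 36345.15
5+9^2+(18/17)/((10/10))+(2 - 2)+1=1497/17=88.06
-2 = -2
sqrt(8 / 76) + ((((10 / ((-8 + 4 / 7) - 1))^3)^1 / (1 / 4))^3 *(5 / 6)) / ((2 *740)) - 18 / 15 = -1.04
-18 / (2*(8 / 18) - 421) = 0.04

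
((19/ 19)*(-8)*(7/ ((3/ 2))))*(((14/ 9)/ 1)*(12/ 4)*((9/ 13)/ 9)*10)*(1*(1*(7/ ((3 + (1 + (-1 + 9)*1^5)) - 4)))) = -13720/ 117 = -117.26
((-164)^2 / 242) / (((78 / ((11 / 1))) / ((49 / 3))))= 329476 / 1287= 256.00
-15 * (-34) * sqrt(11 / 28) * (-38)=-9690 * sqrt(77) / 7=-12147.06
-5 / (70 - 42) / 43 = -5 / 1204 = -0.00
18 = 18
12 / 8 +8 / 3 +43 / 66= 4.82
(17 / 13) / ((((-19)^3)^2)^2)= 17 / 28773093947860093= 0.00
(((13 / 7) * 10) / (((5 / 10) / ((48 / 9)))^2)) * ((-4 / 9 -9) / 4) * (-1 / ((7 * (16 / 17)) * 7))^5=7844709925 / 328014778742784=0.00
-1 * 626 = -626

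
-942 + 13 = -929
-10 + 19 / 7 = -51 / 7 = -7.29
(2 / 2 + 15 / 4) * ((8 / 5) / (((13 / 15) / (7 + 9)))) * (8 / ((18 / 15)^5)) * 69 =10925000 / 351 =31125.36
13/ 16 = 0.81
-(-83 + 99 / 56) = 81.23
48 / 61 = 0.79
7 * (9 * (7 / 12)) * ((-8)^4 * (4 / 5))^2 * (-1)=-9865003008 / 25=-394600120.32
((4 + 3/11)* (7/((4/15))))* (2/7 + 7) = 35955/44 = 817.16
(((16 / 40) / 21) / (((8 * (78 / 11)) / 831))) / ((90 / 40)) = 3047 / 24570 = 0.12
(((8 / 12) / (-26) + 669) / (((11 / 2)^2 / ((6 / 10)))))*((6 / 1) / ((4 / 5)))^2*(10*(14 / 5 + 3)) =68094900 / 1573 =43289.83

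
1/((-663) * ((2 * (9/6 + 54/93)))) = -0.00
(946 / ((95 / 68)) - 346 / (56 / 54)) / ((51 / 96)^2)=233905664 / 192185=1217.09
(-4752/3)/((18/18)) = -1584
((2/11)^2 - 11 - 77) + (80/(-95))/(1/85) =-366796/2299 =-159.55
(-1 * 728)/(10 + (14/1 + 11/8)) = -832/29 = -28.69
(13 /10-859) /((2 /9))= -77193 /20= -3859.65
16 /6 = 8 /3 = 2.67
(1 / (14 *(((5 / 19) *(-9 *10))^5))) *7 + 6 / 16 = 0.37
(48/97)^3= 110592/912673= 0.12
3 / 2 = 1.50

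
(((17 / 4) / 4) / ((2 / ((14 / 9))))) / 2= 119 / 288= 0.41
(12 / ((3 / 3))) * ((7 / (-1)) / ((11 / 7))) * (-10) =534.55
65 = 65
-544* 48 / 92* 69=-19584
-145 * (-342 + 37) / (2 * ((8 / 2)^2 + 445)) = 44225 / 922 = 47.97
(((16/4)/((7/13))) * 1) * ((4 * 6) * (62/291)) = 25792/679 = 37.99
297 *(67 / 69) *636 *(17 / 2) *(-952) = -34136814096 / 23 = -1484209308.52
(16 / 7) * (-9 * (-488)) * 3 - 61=210389 / 7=30055.57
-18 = -18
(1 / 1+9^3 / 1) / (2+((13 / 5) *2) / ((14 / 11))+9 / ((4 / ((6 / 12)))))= 204400 / 2019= 101.24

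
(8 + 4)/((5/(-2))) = -24/5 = -4.80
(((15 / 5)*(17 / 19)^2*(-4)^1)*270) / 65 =-187272 / 4693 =-39.90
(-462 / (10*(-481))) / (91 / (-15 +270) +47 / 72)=282744 / 2972099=0.10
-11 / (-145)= 11 / 145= 0.08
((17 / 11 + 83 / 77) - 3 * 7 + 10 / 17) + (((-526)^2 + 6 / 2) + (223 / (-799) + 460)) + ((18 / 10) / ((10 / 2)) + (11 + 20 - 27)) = 426239484282 / 1538075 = 277125.29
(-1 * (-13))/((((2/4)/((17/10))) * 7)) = 221/35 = 6.31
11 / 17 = 0.65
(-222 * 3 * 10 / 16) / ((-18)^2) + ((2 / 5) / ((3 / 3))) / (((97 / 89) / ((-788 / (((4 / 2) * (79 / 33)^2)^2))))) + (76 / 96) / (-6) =-820169487277 / 226689471420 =-3.62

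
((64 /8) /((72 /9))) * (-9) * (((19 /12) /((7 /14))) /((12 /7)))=-133 /8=-16.62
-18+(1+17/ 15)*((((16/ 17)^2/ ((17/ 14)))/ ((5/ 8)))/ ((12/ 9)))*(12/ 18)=-6173798/ 368475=-16.75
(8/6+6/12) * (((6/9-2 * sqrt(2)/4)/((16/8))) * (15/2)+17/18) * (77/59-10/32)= 319517/50976-51535 * sqrt(2)/15104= 1.44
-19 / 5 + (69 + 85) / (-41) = -1549 / 205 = -7.56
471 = 471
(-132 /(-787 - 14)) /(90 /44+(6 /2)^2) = 968 /64881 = 0.01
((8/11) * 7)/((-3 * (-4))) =14/33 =0.42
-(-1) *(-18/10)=-9/5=-1.80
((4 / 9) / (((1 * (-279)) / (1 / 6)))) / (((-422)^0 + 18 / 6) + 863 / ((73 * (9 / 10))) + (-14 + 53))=-146 / 30869397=-0.00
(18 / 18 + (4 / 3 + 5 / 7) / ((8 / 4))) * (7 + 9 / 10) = 1343 / 84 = 15.99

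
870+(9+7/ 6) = 5281/ 6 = 880.17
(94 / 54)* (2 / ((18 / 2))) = 94 / 243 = 0.39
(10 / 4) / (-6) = -5 / 12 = -0.42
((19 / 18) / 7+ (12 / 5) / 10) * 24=4924 / 525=9.38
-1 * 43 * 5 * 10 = -2150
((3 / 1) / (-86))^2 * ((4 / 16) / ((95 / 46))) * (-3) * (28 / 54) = -161 / 702620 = -0.00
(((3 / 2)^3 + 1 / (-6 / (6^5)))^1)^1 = -10341 / 8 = -1292.62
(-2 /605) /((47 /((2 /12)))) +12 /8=255913 /170610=1.50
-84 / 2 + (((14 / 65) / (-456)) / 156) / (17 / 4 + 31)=-3422797567 / 81495180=-42.00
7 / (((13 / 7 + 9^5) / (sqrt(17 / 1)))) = 49 * sqrt(17) / 413356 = 0.00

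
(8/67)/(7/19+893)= 76/568629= 0.00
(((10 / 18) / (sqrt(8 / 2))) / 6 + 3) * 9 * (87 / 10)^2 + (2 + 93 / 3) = 843267 / 400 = 2108.17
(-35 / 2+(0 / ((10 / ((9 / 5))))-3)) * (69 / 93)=-943 / 62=-15.21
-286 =-286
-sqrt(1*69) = -sqrt(69) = -8.31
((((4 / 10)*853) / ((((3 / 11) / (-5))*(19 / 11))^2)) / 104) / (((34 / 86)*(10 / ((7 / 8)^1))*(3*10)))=3759120673 / 1378615680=2.73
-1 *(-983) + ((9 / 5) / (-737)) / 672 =811407517 / 825440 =983.00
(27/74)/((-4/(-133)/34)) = 61047/148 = 412.48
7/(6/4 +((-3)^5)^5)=-14/1694577218883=-0.00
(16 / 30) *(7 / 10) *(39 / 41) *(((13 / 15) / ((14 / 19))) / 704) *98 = 157339 / 2706000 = 0.06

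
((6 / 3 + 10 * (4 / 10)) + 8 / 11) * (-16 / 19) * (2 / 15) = -0.76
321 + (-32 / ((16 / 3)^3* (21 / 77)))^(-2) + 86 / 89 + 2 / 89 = 282325433 / 872289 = 323.66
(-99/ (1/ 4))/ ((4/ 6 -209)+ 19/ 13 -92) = 3861/ 2914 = 1.32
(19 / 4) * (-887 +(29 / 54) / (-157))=-142880285 / 33912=-4213.27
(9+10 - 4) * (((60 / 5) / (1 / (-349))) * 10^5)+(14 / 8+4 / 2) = -25127999985 / 4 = -6281999996.25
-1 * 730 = -730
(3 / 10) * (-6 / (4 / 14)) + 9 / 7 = -351 / 70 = -5.01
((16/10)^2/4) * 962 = 615.68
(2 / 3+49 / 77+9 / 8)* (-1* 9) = -1923 / 88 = -21.85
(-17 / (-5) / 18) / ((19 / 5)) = 0.05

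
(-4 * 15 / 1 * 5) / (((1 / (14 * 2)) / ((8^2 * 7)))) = -3763200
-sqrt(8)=-2 * sqrt(2)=-2.83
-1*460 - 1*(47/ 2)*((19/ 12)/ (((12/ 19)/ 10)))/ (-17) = -1041245/ 2448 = -425.35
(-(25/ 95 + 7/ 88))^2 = 328329/ 2795584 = 0.12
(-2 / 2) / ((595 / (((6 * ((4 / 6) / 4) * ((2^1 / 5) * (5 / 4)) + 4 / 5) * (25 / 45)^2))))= -13 / 19278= -0.00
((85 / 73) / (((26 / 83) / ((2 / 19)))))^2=49773025 / 325116961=0.15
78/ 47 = 1.66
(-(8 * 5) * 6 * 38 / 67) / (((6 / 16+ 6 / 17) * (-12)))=103360 / 6633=15.58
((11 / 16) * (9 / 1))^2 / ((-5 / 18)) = -88209 / 640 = -137.83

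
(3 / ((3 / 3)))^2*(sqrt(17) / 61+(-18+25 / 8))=-1071 / 8+9*sqrt(17) / 61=-133.27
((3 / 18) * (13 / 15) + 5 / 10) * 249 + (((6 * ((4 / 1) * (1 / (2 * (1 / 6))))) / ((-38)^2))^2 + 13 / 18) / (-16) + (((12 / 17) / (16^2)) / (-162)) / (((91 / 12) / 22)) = 15524157799093 / 96771161760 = 160.42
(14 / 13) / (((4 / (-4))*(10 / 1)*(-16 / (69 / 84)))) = 23 / 4160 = 0.01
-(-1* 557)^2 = -310249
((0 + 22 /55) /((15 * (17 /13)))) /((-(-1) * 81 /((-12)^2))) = 416 /11475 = 0.04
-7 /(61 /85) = -9.75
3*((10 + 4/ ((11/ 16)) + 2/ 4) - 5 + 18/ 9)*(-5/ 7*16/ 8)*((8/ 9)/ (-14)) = 5860/ 1617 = 3.62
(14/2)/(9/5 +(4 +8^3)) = 35/2589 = 0.01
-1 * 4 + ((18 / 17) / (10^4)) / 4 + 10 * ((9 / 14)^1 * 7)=13940009 / 340000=41.00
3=3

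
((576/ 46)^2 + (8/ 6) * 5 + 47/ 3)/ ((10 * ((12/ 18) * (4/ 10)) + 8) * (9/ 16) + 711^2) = 284275/ 802271349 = 0.00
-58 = -58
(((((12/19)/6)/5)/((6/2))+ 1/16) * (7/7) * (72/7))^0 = 1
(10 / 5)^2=4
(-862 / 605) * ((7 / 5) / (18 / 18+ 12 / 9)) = -2586 / 3025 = -0.85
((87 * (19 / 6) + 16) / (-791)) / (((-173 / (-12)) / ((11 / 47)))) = -38478 / 6431621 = -0.01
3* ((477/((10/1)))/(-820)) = -0.17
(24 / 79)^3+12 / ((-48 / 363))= -178917861 / 1972156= -90.72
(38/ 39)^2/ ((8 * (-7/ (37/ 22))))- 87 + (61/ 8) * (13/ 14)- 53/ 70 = -108022427/ 1338480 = -80.71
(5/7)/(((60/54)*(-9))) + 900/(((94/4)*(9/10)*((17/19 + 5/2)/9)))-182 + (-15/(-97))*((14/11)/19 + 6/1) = -39187379537/573604262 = -68.32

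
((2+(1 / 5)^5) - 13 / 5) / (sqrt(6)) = -937 * sqrt(6) / 9375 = -0.24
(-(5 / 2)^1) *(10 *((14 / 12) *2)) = -175 / 3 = -58.33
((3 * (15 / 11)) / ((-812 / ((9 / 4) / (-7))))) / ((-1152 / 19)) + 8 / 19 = 256082059 / 608233472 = 0.42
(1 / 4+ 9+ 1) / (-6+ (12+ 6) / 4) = -41 / 6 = -6.83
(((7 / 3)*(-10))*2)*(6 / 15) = -56 / 3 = -18.67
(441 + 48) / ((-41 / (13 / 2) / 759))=-4824963 / 82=-58841.01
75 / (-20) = -15 / 4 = -3.75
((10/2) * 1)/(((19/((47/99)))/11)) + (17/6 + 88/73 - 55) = -1237987/24966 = -49.59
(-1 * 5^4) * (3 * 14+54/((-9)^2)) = -80000/3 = -26666.67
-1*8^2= -64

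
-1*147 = -147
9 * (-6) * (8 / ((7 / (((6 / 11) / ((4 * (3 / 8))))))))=-1728 / 77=-22.44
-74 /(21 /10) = -740 /21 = -35.24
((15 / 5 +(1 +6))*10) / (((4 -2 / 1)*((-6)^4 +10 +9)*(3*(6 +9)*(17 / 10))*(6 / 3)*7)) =10 / 281673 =0.00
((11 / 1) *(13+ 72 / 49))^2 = 60824401 / 2401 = 25332.95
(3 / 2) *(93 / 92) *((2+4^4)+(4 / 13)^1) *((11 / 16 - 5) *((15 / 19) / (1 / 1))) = -21079845 / 15808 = -1333.49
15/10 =3/2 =1.50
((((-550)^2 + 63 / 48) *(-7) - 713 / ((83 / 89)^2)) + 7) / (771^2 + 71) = -3.56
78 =78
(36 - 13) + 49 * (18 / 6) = 170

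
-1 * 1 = -1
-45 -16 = -61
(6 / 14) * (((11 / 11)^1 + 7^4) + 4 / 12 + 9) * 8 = 57872 / 7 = 8267.43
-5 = -5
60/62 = 30/31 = 0.97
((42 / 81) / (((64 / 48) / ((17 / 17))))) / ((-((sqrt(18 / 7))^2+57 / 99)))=-539 / 4362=-0.12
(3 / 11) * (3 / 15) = 3 / 55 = 0.05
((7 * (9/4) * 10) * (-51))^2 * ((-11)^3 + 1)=-171626009625/2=-85813004812.50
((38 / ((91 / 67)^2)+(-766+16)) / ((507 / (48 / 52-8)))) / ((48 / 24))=277847728 / 54580071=5.09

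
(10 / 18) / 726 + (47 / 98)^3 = 0.11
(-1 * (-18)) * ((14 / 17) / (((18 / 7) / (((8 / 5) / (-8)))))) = -98 / 85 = -1.15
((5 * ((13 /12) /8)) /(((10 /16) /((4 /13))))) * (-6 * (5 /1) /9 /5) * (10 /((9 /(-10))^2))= -2000 /729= -2.74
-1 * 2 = -2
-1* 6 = -6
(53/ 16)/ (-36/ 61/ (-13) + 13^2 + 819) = 42029/ 12536320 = 0.00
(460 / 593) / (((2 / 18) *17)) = 4140 / 10081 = 0.41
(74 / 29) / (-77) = -74 / 2233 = -0.03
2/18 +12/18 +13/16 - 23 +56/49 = -20429/1008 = -20.27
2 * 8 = 16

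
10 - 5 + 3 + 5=13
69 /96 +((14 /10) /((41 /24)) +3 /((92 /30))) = 2.52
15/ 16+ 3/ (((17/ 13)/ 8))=5247/ 272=19.29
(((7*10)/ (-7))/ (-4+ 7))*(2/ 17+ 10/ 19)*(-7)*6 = 29120/ 323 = 90.15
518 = 518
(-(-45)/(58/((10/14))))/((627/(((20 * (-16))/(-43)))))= 12000/1824361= 0.01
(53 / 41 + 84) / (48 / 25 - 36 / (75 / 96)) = -87425 / 45264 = -1.93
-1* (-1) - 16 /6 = -5 /3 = -1.67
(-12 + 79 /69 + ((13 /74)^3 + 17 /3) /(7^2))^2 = 4418122845156800641 /38307567886668864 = 115.33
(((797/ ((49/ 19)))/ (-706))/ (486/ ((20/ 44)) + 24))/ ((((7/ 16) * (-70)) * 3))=0.00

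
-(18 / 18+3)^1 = -4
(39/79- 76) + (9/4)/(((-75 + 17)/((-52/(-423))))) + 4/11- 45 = -284616601/2368894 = -120.15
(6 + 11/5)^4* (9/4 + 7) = 104553157/2500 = 41821.26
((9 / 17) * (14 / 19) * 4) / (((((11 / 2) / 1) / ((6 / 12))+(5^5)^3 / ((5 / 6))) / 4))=288 / 1689801897829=0.00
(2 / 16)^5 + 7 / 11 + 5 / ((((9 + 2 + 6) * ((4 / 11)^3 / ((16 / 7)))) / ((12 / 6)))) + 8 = 1569834269 / 42893312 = 36.60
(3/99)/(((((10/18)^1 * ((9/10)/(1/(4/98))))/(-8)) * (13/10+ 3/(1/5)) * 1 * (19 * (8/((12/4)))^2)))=-735/136268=-0.01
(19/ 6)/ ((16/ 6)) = 19/ 16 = 1.19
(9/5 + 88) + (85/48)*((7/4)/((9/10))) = 402811/4320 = 93.24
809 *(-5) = -4045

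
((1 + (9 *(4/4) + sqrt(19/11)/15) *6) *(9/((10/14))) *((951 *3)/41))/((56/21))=539217 *sqrt(209)/45100 + 5931387/328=18256.34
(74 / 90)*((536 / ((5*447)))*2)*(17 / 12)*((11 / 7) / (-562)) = -927146 / 593493075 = -0.00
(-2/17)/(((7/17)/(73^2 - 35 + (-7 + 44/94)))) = -497022/329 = -1510.71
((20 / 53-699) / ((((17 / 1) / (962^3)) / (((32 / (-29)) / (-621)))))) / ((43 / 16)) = -16877717103849472 / 697722687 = -24189720.96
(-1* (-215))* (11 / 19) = 2365 / 19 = 124.47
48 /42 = 8 /7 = 1.14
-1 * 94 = -94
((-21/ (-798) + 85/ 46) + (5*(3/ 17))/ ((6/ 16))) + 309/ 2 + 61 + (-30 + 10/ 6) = 8531185/ 44574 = 191.39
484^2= 234256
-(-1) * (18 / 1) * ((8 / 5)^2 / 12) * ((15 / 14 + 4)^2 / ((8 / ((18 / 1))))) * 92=25043688 / 1225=20443.83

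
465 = 465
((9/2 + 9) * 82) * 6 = 6642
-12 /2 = -6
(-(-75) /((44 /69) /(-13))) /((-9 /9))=1528.98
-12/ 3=-4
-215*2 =-430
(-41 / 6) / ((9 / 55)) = -2255 / 54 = -41.76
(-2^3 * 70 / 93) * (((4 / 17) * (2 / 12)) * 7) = -7840 / 4743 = -1.65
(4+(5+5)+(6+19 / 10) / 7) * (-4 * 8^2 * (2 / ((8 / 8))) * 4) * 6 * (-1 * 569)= 3702196224 / 35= 105777034.97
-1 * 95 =-95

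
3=3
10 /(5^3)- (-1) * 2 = 52 /25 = 2.08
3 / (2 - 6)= -3 / 4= -0.75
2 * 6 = 12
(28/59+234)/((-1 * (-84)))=6917/2478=2.79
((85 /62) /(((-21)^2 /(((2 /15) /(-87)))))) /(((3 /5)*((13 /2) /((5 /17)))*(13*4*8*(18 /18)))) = -25 /28944678672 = -0.00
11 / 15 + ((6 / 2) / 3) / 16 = 191 / 240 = 0.80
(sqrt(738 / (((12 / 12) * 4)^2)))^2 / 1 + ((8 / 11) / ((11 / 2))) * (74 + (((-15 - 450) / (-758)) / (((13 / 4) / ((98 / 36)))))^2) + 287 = 72528302495657 / 211486666248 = 342.95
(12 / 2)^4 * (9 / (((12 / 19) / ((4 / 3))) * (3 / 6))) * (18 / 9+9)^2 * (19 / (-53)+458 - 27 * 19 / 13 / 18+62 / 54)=1874677542672 / 689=2720867260.77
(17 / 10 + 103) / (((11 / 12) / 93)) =584226 / 55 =10622.29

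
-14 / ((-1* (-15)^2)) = 14 / 225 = 0.06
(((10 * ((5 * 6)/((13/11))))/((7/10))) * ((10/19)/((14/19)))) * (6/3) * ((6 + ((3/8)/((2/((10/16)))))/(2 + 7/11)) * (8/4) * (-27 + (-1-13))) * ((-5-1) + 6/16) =853797965625/591136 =1444334.24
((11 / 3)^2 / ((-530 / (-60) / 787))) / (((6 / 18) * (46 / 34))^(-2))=100750166 / 413559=243.62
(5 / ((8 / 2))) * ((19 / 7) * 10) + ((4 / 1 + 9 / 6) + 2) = 290 / 7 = 41.43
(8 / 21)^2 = 64 / 441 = 0.15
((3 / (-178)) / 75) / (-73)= 1 / 324850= 0.00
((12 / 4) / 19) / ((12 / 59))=0.78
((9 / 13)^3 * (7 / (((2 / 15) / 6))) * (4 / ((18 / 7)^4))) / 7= 12005 / 8788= 1.37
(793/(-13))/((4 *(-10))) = 61/40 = 1.52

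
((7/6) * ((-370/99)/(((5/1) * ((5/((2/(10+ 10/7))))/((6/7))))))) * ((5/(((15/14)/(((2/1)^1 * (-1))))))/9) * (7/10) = 12691/668250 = 0.02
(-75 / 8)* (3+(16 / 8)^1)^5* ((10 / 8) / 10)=-234375 / 64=-3662.11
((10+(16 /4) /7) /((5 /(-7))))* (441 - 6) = -6438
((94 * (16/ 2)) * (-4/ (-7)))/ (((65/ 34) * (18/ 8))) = 409088/ 4095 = 99.90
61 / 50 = 1.22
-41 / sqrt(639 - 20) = -41*sqrt(619) / 619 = -1.65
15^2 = 225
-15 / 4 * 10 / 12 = -25 / 8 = -3.12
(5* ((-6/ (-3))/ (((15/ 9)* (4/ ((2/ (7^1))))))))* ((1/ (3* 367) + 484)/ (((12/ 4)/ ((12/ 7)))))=2131540/ 17983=118.53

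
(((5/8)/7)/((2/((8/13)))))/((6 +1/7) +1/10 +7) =25/12051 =0.00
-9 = -9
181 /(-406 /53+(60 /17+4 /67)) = -10926427 /245770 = -44.46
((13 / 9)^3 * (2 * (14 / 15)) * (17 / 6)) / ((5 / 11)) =5751746 / 164025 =35.07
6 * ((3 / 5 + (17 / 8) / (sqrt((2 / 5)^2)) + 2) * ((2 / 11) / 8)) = 1899 / 1760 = 1.08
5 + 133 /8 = 173 /8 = 21.62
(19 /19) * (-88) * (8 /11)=-64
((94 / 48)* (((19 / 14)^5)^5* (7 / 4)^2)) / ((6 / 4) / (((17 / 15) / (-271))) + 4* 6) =-74368120054916615539751078614118701 / 2006365900309219151686800053895168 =-37.07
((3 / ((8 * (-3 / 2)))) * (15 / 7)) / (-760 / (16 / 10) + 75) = 0.00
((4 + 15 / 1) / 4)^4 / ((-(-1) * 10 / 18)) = 1172889 / 1280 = 916.32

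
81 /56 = 1.45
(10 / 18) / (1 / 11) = 55 / 9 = 6.11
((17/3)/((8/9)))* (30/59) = 765/236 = 3.24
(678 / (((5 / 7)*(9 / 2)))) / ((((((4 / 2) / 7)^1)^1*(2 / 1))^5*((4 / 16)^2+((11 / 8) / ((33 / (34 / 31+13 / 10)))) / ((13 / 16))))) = 5357617811 / 286928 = 18672.34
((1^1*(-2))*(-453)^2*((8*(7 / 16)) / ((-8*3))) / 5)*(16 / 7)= 136806 / 5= 27361.20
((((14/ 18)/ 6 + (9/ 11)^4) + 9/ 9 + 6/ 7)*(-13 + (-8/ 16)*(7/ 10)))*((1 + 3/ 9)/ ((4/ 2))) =-1199314961/ 55342980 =-21.67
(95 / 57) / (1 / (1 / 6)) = 5 / 18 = 0.28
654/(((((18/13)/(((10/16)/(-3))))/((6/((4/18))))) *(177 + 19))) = -21255/1568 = -13.56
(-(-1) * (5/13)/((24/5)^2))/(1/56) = 875/936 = 0.93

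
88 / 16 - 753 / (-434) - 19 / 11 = 13147 / 2387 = 5.51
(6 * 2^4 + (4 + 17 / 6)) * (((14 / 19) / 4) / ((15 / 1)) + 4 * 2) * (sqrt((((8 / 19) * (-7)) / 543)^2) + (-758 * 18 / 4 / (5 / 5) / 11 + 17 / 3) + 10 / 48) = -778263120993881 / 3105004320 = -250648.00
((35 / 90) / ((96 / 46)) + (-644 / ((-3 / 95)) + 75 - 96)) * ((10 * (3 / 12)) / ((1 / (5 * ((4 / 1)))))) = 440046425 / 432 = 1018625.98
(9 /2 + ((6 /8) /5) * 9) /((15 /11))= 429 /100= 4.29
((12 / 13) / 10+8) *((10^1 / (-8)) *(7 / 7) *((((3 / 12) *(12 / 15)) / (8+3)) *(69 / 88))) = -18147 / 125840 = -0.14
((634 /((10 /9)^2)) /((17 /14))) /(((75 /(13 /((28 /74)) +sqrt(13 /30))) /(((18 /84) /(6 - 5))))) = 8559 * sqrt(390) /212500 +12350637 /297500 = 42.31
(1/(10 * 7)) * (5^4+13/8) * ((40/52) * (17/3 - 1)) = 1671/52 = 32.13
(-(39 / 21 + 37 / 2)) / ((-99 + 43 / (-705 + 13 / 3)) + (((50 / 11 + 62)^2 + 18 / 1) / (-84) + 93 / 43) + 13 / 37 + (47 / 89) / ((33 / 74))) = 3079245979359 / 22431301698130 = 0.14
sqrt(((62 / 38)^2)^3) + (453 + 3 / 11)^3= 850193236290725 / 9129329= 93127680.72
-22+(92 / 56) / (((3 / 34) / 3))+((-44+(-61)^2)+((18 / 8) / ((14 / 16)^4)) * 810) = 16374728 / 2401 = 6819.96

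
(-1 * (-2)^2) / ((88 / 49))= -49 / 22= -2.23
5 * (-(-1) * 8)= 40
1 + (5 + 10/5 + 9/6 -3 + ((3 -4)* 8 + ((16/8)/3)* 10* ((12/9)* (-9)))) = -163/2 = -81.50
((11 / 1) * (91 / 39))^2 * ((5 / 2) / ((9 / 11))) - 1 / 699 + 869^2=757173.93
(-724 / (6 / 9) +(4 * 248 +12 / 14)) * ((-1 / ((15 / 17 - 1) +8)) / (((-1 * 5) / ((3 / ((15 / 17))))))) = -94214 / 11725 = -8.04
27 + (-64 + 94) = 57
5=5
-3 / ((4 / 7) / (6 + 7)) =-68.25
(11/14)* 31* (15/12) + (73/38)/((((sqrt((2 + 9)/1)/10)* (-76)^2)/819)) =298935* sqrt(11)/1207184 + 1705/56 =31.27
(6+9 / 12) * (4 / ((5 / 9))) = 243 / 5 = 48.60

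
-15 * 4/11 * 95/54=-950/99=-9.60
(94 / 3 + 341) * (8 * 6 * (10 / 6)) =89360 / 3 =29786.67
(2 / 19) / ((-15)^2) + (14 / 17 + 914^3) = 55491137590084 / 72675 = 763551944.82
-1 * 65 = -65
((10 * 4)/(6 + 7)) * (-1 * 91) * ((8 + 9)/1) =-4760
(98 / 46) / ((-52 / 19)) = -931 / 1196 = -0.78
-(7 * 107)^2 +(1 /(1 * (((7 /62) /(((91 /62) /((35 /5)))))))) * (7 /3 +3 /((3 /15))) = -11780345 /21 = -560968.81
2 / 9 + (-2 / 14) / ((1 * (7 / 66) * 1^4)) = -496 / 441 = -1.12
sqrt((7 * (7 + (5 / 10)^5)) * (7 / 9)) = 35 * sqrt(2) / 8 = 6.19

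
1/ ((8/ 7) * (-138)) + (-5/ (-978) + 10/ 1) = 1799299/ 179952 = 10.00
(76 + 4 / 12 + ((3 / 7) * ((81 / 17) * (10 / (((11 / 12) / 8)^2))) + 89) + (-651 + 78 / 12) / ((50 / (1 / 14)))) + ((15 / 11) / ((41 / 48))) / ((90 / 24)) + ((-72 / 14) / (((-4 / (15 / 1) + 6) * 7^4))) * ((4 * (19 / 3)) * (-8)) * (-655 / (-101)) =6355339872566533603 / 3693596314762200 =1720.64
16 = 16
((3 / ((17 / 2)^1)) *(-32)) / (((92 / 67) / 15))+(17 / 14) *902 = 2660117 / 2737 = 971.91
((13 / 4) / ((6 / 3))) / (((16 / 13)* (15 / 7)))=1183 / 1920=0.62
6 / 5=1.20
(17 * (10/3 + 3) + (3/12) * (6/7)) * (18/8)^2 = 122337/224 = 546.15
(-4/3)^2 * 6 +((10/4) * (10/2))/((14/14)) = 23.17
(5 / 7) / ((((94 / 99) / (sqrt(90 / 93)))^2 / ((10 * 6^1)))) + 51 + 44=67590785 / 479353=141.00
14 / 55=0.25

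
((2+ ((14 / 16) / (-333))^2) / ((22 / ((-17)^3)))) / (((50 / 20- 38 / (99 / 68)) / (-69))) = -1305.79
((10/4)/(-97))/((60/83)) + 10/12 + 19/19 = 1395/776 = 1.80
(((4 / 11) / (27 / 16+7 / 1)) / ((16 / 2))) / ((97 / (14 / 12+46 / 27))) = 620 / 4004451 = 0.00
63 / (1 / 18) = 1134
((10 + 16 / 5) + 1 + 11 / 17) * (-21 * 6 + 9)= -147654 / 85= -1737.11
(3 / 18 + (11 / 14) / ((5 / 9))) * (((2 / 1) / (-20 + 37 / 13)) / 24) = -1079 / 140490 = -0.01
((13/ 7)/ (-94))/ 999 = -13/ 657342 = -0.00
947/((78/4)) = 1894/39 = 48.56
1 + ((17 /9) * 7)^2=14242 /81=175.83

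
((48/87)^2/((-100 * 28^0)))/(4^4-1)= -64/5361375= -0.00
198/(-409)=-198/409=-0.48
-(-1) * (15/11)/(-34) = -15/374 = -0.04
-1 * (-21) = 21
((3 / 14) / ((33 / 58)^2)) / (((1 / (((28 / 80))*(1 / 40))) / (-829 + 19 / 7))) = -202681 / 42350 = -4.79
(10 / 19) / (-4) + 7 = 261 / 38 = 6.87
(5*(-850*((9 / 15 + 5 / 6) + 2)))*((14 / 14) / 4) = -43775 / 12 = -3647.92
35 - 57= -22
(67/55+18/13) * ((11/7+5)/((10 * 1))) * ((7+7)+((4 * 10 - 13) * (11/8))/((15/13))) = 79057141/1001000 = 78.98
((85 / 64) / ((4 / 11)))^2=874225 / 65536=13.34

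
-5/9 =-0.56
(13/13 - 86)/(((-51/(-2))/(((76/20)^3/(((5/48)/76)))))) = -16681088/125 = -133448.70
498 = 498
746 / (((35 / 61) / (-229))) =-10420874 / 35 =-297739.26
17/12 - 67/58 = 91/348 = 0.26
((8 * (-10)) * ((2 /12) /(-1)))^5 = 102400000 /243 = 421399.18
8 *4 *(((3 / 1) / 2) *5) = 240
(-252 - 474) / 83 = -726 / 83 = -8.75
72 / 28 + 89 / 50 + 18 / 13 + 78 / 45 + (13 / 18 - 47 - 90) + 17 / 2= -120.31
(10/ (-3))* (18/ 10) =-6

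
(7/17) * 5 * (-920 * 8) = -257600/17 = -15152.94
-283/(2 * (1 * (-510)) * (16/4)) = 283/4080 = 0.07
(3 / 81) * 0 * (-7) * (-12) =0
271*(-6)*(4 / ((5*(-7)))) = 6504 / 35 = 185.83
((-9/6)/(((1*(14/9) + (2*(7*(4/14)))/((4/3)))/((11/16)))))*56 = -2079/164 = -12.68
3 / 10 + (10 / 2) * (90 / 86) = 2379 / 430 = 5.53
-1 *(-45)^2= -2025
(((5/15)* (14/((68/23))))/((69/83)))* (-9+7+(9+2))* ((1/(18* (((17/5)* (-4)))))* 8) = -2905/5202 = -0.56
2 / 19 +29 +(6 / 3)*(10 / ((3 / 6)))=1313 / 19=69.11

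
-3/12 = -1/4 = -0.25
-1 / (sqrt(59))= -sqrt(59) / 59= -0.13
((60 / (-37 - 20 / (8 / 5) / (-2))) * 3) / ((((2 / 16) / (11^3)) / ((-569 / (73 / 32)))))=46530908160 / 2993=15546578.07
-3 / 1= -3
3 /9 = 1 /3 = 0.33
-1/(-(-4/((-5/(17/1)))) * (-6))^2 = -25/166464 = -0.00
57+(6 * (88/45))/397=339611/5955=57.03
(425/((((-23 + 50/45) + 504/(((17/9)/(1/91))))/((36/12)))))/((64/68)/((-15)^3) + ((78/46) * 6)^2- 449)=15394065643125/79076059706399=0.19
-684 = -684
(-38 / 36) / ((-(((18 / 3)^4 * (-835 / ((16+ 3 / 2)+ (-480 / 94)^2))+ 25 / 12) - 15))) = -1463114 / 34440980631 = -0.00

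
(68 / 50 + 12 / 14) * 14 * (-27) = -20952 / 25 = -838.08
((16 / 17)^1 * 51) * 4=192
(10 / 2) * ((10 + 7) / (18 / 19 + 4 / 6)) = 4845 / 92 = 52.66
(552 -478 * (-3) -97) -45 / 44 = 1887.98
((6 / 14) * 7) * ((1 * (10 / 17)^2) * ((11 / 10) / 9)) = 0.13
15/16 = 0.94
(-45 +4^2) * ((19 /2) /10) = -551 /20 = -27.55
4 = 4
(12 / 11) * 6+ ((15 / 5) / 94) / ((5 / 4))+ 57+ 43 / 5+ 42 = 295132 / 2585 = 114.17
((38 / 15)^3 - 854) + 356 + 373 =-367003 / 3375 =-108.74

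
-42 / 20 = -21 / 10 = -2.10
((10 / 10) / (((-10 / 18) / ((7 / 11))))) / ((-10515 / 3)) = 63 / 192775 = 0.00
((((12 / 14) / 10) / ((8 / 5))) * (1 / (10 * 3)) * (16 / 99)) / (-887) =-0.00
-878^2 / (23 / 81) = -2714852.35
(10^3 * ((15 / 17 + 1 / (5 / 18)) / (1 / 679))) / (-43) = -51739800 / 731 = -70779.48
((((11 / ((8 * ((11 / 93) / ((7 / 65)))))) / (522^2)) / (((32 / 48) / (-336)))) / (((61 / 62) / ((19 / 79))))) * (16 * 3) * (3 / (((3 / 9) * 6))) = -0.04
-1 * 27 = -27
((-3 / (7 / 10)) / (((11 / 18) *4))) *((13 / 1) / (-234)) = 15 / 154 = 0.10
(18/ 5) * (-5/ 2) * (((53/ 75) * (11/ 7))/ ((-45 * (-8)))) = -583/ 21000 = -0.03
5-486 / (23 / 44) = -21269 / 23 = -924.74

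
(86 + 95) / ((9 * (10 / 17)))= 34.19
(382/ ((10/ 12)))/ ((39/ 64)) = 48896/ 65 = 752.25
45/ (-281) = -45/ 281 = -0.16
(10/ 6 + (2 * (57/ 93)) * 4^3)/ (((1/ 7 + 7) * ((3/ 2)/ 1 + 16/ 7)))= 365099/ 123225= 2.96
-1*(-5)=5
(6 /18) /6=1 /18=0.06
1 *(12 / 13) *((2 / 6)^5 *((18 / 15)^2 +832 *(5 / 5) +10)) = 6488 / 2025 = 3.20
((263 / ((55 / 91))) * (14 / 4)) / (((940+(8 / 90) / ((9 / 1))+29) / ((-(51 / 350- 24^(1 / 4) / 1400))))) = -98867223 / 431693900+1938573 * 24^(1 / 4) / 1726775600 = -0.23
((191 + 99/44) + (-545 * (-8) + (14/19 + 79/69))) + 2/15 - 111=38842877/8740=4444.27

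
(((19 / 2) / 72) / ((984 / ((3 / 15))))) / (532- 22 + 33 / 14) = 0.00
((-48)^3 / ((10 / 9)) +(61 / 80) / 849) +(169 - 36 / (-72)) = -1349751055 / 13584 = -99363.30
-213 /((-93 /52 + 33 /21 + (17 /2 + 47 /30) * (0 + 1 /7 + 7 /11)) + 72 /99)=-77532 /3041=-25.50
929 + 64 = 993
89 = 89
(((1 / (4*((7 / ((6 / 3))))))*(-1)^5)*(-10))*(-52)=-260 / 7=-37.14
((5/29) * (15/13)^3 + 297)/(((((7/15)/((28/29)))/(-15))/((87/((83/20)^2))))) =-20454806880000/438918857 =-46602.71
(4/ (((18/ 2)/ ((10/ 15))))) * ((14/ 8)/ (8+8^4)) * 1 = 7/ 55404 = 0.00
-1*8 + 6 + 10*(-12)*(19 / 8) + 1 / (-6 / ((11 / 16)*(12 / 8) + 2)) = -55201 / 192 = -287.51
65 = 65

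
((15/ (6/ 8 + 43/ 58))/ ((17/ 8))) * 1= 13920/ 2941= 4.73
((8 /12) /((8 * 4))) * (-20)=-5 /12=-0.42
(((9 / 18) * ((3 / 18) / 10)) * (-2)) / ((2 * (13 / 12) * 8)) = -1 / 1040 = -0.00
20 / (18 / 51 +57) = 68 / 195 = 0.35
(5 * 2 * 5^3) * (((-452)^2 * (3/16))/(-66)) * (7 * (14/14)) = -55864375/11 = -5078579.55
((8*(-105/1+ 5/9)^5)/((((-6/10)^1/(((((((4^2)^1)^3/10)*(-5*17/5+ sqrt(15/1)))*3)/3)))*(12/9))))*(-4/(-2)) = -1336542276700921.46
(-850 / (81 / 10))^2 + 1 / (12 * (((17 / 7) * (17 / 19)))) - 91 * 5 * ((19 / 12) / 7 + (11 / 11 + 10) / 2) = 15940116619 / 1896129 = 8406.66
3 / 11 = 0.27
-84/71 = -1.18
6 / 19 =0.32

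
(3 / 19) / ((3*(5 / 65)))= 13 / 19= 0.68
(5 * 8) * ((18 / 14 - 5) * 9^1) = -9360 / 7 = -1337.14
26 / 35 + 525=18401 / 35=525.74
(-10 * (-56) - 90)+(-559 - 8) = -97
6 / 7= 0.86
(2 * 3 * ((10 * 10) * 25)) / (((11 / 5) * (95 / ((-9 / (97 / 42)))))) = -5670000 / 20273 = -279.68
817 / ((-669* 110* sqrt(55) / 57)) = -0.09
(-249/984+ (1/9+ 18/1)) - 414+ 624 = 672637/2952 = 227.86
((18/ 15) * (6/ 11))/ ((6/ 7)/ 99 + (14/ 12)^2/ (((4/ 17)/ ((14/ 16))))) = 290304/ 2248775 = 0.13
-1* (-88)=88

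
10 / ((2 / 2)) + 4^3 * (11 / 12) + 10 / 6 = 211 / 3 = 70.33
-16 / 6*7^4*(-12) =76832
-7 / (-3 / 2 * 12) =7 / 18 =0.39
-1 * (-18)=18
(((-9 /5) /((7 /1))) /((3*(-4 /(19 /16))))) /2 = 0.01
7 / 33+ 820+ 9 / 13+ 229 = 450409 / 429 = 1049.90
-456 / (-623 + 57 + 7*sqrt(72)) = 4788*sqrt(2) / 79207 + 64524 / 79207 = 0.90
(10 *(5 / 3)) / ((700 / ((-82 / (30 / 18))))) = -41 / 35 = -1.17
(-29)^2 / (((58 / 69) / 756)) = 756378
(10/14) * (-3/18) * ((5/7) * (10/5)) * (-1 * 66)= 11.22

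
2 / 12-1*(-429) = 2575 / 6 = 429.17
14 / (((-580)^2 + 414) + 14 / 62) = 434 / 10441241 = 0.00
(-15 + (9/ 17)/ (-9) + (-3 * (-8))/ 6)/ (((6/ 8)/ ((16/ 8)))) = -1504/ 51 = -29.49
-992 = -992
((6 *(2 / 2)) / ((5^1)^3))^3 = 216 / 1953125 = 0.00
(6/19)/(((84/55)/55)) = 3025/266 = 11.37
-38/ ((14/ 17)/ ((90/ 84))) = -4845/ 98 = -49.44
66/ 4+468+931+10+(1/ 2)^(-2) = 2859/ 2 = 1429.50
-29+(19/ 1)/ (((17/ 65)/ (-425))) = -30904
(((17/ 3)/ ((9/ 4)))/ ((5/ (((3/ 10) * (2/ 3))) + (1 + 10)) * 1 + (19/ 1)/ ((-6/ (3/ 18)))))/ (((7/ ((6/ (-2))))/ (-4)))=1088/ 8939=0.12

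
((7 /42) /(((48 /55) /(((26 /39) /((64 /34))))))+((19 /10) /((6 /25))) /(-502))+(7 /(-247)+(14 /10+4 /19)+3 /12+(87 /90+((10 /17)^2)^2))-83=-28643129729086777 /357906915325440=-80.03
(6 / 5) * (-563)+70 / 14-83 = -3768 / 5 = -753.60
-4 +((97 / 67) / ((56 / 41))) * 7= 1833 / 536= 3.42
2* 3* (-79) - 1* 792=-1266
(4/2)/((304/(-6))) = -3/76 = -0.04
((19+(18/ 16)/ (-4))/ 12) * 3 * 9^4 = 3930039/ 128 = 30703.43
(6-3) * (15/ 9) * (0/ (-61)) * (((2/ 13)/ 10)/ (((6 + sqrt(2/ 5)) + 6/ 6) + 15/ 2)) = 0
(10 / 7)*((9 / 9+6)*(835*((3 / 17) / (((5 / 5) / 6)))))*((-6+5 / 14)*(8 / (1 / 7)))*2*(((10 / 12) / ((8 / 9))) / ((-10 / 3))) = 1571519.12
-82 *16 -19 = -1331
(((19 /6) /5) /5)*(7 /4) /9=133 /5400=0.02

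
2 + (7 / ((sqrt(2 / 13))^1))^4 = 101444.25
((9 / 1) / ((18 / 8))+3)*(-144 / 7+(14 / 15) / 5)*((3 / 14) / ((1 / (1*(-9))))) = 48159 / 175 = 275.19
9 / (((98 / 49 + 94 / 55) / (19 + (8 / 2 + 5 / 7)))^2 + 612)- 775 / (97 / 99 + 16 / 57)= -2065798447662125 / 3360000871224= -614.82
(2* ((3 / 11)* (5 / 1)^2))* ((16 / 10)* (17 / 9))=1360 / 33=41.21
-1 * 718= -718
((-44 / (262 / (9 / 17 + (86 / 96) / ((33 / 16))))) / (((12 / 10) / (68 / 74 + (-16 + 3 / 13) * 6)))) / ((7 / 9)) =365501480 / 22494927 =16.25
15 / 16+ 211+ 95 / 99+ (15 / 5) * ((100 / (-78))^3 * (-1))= 219.22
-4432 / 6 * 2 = -4432 / 3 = -1477.33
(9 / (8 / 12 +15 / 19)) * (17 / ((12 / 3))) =8721 / 332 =26.27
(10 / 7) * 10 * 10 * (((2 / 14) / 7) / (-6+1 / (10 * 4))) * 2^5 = -1280000 / 81977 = -15.61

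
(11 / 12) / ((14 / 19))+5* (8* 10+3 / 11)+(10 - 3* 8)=718147 / 1848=388.61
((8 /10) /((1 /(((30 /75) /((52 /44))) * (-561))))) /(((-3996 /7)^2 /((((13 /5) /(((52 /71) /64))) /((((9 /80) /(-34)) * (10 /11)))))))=171293268608 /4865254875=35.21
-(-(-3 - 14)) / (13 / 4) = -68 / 13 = -5.23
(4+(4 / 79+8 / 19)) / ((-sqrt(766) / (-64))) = 214784 * sqrt(766) / 574883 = 10.34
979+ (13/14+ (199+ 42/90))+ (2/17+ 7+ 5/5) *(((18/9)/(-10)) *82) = 3735169/3570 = 1046.27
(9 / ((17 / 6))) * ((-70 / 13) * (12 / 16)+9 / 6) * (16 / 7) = -28512 / 1547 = -18.43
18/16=1.12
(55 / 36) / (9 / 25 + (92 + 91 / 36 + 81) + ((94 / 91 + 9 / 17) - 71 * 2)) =193375 / 4487023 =0.04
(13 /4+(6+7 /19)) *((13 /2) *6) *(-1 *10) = -142545 /38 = -3751.18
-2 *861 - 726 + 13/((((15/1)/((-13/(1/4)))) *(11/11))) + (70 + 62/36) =-217921/90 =-2421.34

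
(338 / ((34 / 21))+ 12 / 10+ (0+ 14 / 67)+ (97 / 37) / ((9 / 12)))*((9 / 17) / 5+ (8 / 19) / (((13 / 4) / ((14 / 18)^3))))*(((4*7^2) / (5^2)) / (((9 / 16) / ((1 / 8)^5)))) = 16900325813976647 / 1114583458921920000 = 0.02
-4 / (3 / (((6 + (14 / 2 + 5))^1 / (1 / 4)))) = -96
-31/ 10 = -3.10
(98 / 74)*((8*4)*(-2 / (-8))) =392 / 37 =10.59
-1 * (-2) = 2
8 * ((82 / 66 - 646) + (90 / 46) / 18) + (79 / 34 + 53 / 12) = -265825069 / 51612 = -5150.45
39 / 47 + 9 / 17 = 1086 / 799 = 1.36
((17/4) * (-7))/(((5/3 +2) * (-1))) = 357/44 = 8.11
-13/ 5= -2.60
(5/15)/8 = 1/24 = 0.04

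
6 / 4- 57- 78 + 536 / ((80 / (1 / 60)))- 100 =-140033 / 600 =-233.39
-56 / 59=-0.95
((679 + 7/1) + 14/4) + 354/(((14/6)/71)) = 160457/14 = 11461.21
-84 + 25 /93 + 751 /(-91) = -778460 /8463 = -91.98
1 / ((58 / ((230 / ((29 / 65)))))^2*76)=55875625 / 53753356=1.04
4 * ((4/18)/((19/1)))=8/171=0.05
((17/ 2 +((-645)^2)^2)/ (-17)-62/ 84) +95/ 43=-156288350949466/ 15351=-10180988271.09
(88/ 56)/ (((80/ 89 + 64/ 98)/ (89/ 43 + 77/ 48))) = 51966299/ 13969152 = 3.72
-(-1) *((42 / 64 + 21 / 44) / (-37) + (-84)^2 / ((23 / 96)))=8822135847 / 299552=29451.10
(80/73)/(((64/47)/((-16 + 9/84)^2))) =46535875/228928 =203.28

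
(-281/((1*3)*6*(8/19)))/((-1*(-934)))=-5339/134496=-0.04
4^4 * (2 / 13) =512 / 13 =39.38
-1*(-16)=16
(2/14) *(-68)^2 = 4624/7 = 660.57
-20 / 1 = -20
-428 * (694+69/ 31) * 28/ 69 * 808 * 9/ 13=-626969228928/ 9269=-67641517.85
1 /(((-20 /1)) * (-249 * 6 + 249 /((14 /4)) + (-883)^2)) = -7 /108957260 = -0.00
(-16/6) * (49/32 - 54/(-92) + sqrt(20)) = -16 * sqrt(5)/3 - 1559/276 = -17.57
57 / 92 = 0.62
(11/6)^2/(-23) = -0.15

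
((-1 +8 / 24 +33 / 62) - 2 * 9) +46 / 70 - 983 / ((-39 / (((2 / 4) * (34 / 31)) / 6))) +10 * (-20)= -27315209 / 126945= -215.17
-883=-883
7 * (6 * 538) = 22596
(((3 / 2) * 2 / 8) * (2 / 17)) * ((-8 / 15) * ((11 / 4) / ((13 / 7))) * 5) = -77 / 442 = -0.17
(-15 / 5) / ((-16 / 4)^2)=-3 / 16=-0.19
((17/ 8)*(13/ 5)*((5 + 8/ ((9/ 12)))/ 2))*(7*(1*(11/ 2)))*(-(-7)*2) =5598593/ 240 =23327.47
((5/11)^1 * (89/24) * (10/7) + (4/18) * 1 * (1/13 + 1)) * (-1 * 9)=-23.83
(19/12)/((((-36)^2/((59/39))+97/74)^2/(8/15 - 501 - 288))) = -1070867329657/631456140079845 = -0.00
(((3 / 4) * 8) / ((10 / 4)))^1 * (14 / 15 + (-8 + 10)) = 176 / 25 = 7.04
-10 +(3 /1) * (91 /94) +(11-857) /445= -376339 /41830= -9.00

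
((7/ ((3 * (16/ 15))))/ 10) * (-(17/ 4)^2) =-2023/ 512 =-3.95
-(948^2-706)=-897998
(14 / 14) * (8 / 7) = 1.14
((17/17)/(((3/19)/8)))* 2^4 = 2432/3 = 810.67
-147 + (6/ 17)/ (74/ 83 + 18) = -1958967/ 13328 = -146.98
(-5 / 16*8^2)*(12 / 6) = -40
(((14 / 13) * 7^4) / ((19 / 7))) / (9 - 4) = 235298 / 1235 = 190.52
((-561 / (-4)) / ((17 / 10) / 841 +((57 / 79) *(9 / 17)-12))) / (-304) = 3168143715 / 79768626592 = 0.04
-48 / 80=-3 / 5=-0.60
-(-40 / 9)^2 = -1600 / 81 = -19.75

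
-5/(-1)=5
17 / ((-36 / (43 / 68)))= -43 / 144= -0.30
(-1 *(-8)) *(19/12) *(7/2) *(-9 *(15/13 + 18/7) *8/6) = -1981.85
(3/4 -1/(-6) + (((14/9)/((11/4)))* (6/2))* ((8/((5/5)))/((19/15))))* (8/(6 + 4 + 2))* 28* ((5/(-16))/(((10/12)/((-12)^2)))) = -2451036/209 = -11727.44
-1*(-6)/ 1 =6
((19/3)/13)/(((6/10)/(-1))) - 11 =-1382/117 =-11.81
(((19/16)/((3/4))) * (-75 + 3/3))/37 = -19/6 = -3.17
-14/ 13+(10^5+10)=1300116/ 13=100008.92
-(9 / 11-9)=8.18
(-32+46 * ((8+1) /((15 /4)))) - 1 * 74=22 /5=4.40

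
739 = 739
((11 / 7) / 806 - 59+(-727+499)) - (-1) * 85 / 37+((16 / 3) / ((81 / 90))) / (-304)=-30490919513 / 107090802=-284.72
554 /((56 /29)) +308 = 16657 /28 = 594.89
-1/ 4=-0.25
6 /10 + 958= 4793 /5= 958.60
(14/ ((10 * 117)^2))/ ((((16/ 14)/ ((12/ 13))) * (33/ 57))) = 931/ 65250900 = 0.00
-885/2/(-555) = 59/74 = 0.80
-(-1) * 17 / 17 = 1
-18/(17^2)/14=-9/2023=-0.00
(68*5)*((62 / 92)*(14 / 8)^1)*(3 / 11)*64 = 1770720 / 253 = 6998.89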